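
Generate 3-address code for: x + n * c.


Break into single-operator statements:
t1 = n * c
t2 = x + t1


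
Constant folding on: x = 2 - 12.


2 - 12 = -10 at compile time
Optimized: x = -10


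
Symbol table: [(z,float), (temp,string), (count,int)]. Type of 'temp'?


Lookup 'temp' → type string


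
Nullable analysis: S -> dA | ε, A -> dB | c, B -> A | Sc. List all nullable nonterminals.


A nonterminal is nullable iff some alternative derives ε (directly, or every symbol in it is nullable)
Nullable: {S}


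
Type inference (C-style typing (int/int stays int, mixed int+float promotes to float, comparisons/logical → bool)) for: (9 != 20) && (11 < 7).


Operand types: bool && bool
Rule: logical operators take bool operands and yield bool
Result type: bool


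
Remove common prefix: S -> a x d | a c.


Common prefix: 'a'
Factored: S -> a S', S' -> x d | c


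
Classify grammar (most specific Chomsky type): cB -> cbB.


LHS has context (more than one symbol) and |LHS| ≤ |RHS|
Classification: Type 1 (Context-Sensitive)


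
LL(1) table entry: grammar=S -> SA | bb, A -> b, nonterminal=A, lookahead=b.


For [A, b]: 'b' ∈ FIRST(b)
Entry: A -> b


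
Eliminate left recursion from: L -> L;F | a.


Left-recursive alternatives: L;F; non-recursive: a
Introduce L': L -> aL', L' -> ;FL' | ε


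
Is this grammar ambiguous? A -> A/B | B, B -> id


precedence layered via separate nonterminal B: deterministic
Unambiguous


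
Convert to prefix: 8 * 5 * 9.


left-to-right (same/higher precedence on left): tree is (* (* 8 5) 9)
Prefix: * * 8 5 9


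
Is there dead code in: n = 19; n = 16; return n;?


first assignment to n is overwritten before any read
Dead: 'n = 19'


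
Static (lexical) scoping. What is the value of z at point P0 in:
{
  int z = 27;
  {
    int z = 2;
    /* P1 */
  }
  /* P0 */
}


z declared in the same block as P0
z = 27


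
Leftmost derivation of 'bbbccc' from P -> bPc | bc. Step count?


Derivation: P => bPc => bbPcc => bbbccc
Steps: 3


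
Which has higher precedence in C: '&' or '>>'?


'>>' is shift (level 8); '&' is bitwise AND (level 5)
Higher level binds tighter
'>>' has higher precedence than '&'


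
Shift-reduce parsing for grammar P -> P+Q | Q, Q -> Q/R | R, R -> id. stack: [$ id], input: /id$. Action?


'id' on top is the handle for R -> id
Action: reduce (R -> id)


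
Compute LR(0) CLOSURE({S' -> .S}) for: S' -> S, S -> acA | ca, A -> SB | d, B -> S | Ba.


Start: S' -> .S
For each item with dot before a nonterminal B, add B -> .γ for every B-production
Closure: [S' -> .S, S -> .acA, S -> .ca]


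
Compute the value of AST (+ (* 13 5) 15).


Evaluate inner: (* 13 5) = 65
Evaluate root: (+ 65 15) = 80
Result: 80


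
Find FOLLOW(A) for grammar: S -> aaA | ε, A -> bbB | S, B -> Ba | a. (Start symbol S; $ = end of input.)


$ ∈ FOLLOW(S). For each A -> αBβ: add FIRST(β)\{ε} to FOLLOW(B); if β nullable, add FOLLOW(A).
FOLLOW(A) = {$}


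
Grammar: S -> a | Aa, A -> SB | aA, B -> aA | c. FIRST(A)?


Per alternative of A: FIRST(SB) = {a}; FIRST(aA) = {a}
FIRST(A) = {a}


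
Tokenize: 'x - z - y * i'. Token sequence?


Scan left to right, longest-match per lexeme
Tokens: ID(x), OP(-), ID(z), OP(-), ID(y), OP(*), ID(i)


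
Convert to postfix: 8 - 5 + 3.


Left to right (same or higher precedence on left)
Postfix: 8 5 - 3 +


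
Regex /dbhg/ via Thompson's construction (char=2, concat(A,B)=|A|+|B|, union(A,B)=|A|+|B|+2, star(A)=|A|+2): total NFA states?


Syntax tree has 4 char leaf(s), 0 union(s), 0 star(s)
chars contribute 4×2 = 8; each union adds +2; each star adds +2
Total: 8 + 0 + 0 = 8 states


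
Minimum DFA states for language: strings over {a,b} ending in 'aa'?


Track the longest suffix of input matching a prefix of 'aa': 3 classes (prefixes of length 0..2)
Minimal DFA: 3 states


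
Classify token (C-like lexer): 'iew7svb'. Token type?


Pattern: letter/underscore followed by alphanumerics, not a keyword
Type: IDENTIFIER


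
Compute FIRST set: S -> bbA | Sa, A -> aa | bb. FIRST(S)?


Per alternative of S: FIRST(bbA) = {b}; FIRST(Sa) = {b}
FIRST(S) = {b}


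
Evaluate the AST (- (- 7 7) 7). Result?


Evaluate inner: (- 7 7) = 0
Evaluate root: (- 0 7) = -7
Result: -7


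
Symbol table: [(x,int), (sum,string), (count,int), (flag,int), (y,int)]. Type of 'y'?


Lookup 'y' → type int


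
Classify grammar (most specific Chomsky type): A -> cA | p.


Right-linear: every RHS is a terminal or a terminal followed by one nonterminal
Classification: Type 3 (Regular)


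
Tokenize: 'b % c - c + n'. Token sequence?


Scan left to right, longest-match per lexeme
Tokens: ID(b), OP(%), ID(c), OP(-), ID(c), OP(+), ID(n)


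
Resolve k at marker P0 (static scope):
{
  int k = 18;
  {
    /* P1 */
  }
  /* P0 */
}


k declared in the same block as P0
k = 18


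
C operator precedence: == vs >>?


'>>' is shift (level 8); '==' is equality (level 6)
Higher level binds tighter
'>>' has higher precedence than '=='


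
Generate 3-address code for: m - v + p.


Break into single-operator statements:
t1 = m - v
t2 = t1 + p


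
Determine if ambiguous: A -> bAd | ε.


balanced b^n…d^n: each string has a unique parse
Unambiguous


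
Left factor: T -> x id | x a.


Common prefix: 'x'
Factored: T -> x T', T' -> id | a


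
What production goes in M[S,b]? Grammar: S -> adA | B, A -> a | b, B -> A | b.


For [S, b]: 'b' ∈ FIRST(B)
Entry: S -> B


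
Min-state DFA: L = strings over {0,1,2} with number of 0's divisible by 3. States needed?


Track (count of 0) mod 3: states 0..2, accept at 0
Minimal DFA: 3 states


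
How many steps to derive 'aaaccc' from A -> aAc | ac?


Derivation: A => aAc => aaAcc => aaaccc
Steps: 3


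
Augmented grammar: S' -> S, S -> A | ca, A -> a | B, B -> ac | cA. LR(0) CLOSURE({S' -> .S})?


Start: S' -> .S
For each item with dot before a nonterminal B, add B -> .γ for every B-production
Closure: [S' -> .S, S -> .A, S -> .ca, A -> .a, A -> .B, B -> .ac, B -> .cA]


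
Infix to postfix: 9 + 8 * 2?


* has higher precedence, evaluate 8*2 first
Postfix: 9 8 2 * +


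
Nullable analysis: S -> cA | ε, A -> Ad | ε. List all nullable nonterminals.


A nonterminal is nullable iff some alternative derives ε (directly, or every symbol in it is nullable)
Nullable: {A, S}


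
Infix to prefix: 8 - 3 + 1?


left-to-right (same/higher precedence on left): tree is (+ (- 8 3) 1)
Prefix: + - 8 3 1


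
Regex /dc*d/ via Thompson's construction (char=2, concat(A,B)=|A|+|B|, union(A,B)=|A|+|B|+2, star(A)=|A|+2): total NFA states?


Syntax tree has 3 char leaf(s), 0 union(s), 1 star(s)
chars contribute 3×2 = 6; each union adds +2; each star adds +2
Total: 6 + 0 + 2 = 8 states


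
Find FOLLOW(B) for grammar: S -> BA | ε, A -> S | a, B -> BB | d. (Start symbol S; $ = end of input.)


$ ∈ FOLLOW(S). For each A -> αBβ: add FIRST(β)\{ε} to FOLLOW(B); if β nullable, add FOLLOW(A).
FOLLOW(B) = {$, a, d}


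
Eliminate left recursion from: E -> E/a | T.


Left-recursive alternatives: E/a; non-recursive: T
Introduce E': E -> TE', E' -> /aE' | ε


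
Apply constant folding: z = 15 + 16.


15 + 16 = 31 at compile time
Optimized: z = 31


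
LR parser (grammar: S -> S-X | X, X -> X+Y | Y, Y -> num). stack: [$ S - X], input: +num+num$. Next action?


'+' can extend X; shift to build X -> X+Y
Action: shift


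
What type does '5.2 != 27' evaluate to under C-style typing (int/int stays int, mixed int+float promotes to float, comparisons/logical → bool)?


Operand types: float != int
Rule: comparison yields bool
Result type: bool


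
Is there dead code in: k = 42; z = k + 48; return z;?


k is read by z's definition; z is returned
No dead code


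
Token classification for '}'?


Pattern: delimiter/punctuation
Type: PUNCTUATION


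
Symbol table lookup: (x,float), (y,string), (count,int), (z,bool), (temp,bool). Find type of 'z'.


Lookup 'z' → type bool


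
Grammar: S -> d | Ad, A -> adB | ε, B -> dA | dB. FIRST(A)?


Per alternative of A: FIRST(adB) = {a}; FIRST(ε) = {ε}
FIRST(A) = {a, ε}


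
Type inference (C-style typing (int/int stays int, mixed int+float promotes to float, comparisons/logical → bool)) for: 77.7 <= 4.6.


Operand types: float <= float
Rule: comparison yields bool
Result type: bool


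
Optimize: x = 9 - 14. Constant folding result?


9 - 14 = -5 at compile time
Optimized: x = -5


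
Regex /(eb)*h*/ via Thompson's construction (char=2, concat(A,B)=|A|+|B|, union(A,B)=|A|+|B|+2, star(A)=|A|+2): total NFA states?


Syntax tree has 3 char leaf(s), 0 union(s), 2 star(s)
chars contribute 3×2 = 6; each union adds +2; each star adds +2
Total: 6 + 0 + 4 = 10 states


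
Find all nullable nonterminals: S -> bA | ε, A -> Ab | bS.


A nonterminal is nullable iff some alternative derives ε (directly, or every symbol in it is nullable)
Nullable: {S}


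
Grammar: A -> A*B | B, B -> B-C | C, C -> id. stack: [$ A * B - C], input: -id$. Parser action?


handle 'B-C' on top
Action: reduce (B -> B-C)


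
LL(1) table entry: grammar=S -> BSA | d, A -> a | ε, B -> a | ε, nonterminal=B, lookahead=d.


For [B, d]: ε is nullable and 'd' ∈ FOLLOW(B)
Entry: B -> ε


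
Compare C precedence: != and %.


'%' is multiplicative (level 10); '!=' is equality (level 6)
Higher level binds tighter
'%' has higher precedence than '!='


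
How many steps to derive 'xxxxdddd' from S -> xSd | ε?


Derivation: S => xSd => xxSdd => xxxSddd => xxxxSdddd => xxxxdddd
Steps: 5


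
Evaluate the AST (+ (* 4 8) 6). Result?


Evaluate inner: (* 4 8) = 32
Evaluate root: (+ 32 6) = 38
Result: 38


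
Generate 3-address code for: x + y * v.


Break into single-operator statements:
t1 = y * v
t2 = x + t1


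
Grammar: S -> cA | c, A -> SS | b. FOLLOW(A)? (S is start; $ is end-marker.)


$ ∈ FOLLOW(S). For each A -> αBβ: add FIRST(β)\{ε} to FOLLOW(B); if β nullable, add FOLLOW(A).
FOLLOW(A) = {$, c}


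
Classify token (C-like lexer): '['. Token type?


Pattern: delimiter/punctuation
Type: PUNCTUATION


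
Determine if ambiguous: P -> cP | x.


right-linear, alternatives start with distinct terminals 'c' vs 'x': unique leftmost derivation
Unambiguous


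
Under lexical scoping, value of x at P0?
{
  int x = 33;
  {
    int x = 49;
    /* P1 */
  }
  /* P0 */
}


x declared in the same block as P0
x = 33


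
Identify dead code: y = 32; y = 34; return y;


first assignment to y is overwritten before any read
Dead: 'y = 32'


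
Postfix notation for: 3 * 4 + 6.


Left to right (same or higher precedence on left)
Postfix: 3 4 * 6 +


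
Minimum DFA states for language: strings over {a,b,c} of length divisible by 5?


Track length mod 5: states 0..4, accept at 0
Minimal DFA: 5 states


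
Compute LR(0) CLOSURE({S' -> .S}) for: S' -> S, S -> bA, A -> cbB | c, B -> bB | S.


Start: S' -> .S
For each item with dot before a nonterminal B, add B -> .γ for every B-production
Closure: [S' -> .S, S -> .bA]


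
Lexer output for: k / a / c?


Scan left to right, longest-match per lexeme
Tokens: ID(k), OP(/), ID(a), OP(/), ID(c)


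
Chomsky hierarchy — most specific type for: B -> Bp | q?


Left-linear: every RHS is a terminal or one nonterminal followed by a terminal
Classification: Type 3 (Regular)


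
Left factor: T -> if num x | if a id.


Common prefix: 'if'
Factored: T -> if T', T' -> num x | a id


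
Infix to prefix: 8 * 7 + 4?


left-to-right (same/higher precedence on left): tree is (+ (* 8 7) 4)
Prefix: + * 8 7 4


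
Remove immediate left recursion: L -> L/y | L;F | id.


Left-recursive alternatives: L/y, L;F; non-recursive: id
Introduce L': L -> idL', L' -> /yL' | ;FL' | ε


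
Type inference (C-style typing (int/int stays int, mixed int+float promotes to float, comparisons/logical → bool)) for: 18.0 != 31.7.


Operand types: float != float
Rule: comparison yields bool
Result type: bool


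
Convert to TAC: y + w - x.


Break into single-operator statements:
t1 = y + w
t2 = t1 - x


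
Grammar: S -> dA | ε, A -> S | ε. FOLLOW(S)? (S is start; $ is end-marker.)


$ ∈ FOLLOW(S). For each A -> αBβ: add FIRST(β)\{ε} to FOLLOW(B); if β nullable, add FOLLOW(A).
FOLLOW(S) = {$}


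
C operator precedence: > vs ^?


'>' is relational (level 7); '^' is bitwise XOR (level 4)
Higher level binds tighter
'>' has higher precedence than '^'


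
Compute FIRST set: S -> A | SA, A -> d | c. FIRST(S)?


Per alternative of S: FIRST(A) = {c, d}; FIRST(SA) = {c, d}
FIRST(S) = {c, d}


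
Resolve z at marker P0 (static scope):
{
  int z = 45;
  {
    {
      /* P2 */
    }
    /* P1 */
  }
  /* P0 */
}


z declared in the same block as P0
z = 45


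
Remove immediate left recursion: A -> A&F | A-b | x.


Left-recursive alternatives: A&F, A-b; non-recursive: x
Introduce A': A -> xA', A' -> &FA' | -bA' | ε


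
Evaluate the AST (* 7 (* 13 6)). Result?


Evaluate inner: (* 13 6) = 78
Evaluate root: (* 7 78) = 546
Result: 546


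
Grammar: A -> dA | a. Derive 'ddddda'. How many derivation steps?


Derivation: A => dA => ddA => dddA => ddddA => dddddA => ddddda
Steps: 6


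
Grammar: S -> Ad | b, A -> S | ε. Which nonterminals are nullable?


A nonterminal is nullable iff some alternative derives ε (directly, or every symbol in it is nullable)
Nullable: {A}


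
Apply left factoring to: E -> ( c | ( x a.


Common prefix: '('
Factored: E -> ( E', E' -> c | x a


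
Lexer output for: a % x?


Scan left to right, longest-match per lexeme
Tokens: ID(a), OP(%), ID(x)


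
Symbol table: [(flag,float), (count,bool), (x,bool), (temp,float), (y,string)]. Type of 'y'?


Lookup 'y' → type string


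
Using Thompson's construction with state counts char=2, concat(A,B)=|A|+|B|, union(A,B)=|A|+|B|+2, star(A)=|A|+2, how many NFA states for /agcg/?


Syntax tree has 4 char leaf(s), 0 union(s), 0 star(s)
chars contribute 4×2 = 8; each union adds +2; each star adds +2
Total: 8 + 0 + 0 = 8 states


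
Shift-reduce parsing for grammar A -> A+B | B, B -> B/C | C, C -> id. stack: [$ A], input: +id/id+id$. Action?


shift '+' to continue A -> A+B
Action: shift


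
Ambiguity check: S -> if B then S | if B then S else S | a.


dangling else: 'if B then if B then a else a' parses two ways
Ambiguous


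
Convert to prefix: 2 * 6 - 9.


left-to-right (same/higher precedence on left): tree is (- (* 2 6) 9)
Prefix: - * 2 6 9


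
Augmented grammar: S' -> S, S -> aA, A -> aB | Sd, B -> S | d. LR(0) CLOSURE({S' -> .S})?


Start: S' -> .S
For each item with dot before a nonterminal B, add B -> .γ for every B-production
Closure: [S' -> .S, S -> .aA]


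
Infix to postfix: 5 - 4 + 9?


Left to right (same or higher precedence on left)
Postfix: 5 4 - 9 +


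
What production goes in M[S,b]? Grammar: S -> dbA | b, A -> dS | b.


For [S, b]: 'b' ∈ FIRST(b)
Entry: S -> b


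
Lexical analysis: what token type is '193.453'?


Pattern: digits with a decimal point
Type: FLOAT_LITERAL


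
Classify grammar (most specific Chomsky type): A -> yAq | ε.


Single nonterminal LHS, but y^n q^n is not regular
Classification: Type 2 (Context-Free)


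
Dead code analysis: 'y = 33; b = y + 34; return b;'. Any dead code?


y is read by b's definition; b is returned
No dead code


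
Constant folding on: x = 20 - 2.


20 - 2 = 18 at compile time
Optimized: x = 18


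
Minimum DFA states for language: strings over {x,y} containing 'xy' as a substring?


KMP-style automaton: 2 progress states + 1 absorbing accept = 3
Minimal DFA: 3 states


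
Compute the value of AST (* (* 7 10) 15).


Evaluate inner: (* 7 10) = 70
Evaluate root: (* 70 15) = 1050
Result: 1050


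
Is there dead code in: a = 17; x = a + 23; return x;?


a is read by x's definition; x is returned
No dead code


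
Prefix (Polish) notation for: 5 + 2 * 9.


'*' binds tighter: tree is (+ 5 (* 2 9))
Prefix: + 5 * 2 9


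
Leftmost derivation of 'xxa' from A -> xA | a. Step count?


Derivation: A => xA => xxA => xxa
Steps: 3


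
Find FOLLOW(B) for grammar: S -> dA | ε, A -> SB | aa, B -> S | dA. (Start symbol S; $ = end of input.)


$ ∈ FOLLOW(S). For each A -> αBβ: add FIRST(β)\{ε} to FOLLOW(B); if β nullable, add FOLLOW(A).
FOLLOW(B) = {$, d}


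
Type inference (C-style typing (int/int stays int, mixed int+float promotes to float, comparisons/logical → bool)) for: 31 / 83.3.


Operand types: int / float
Rule: mixed int/float promotes to float; int/int stays int
Result type: float


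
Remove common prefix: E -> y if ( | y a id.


Common prefix: 'y'
Factored: E -> y E', E' -> if ( | a id


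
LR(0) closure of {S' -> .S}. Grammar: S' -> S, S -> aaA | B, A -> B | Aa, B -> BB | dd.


Start: S' -> .S
For each item with dot before a nonterminal B, add B -> .γ for every B-production
Closure: [S' -> .S, S -> .aaA, S -> .B, B -> .BB, B -> .dd]


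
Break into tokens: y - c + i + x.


Scan left to right, longest-match per lexeme
Tokens: ID(y), OP(-), ID(c), OP(+), ID(i), OP(+), ID(x)


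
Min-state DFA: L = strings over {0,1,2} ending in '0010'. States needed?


Track the longest suffix of input matching a prefix of '0010': 5 classes (prefixes of length 0..4)
Minimal DFA: 5 states


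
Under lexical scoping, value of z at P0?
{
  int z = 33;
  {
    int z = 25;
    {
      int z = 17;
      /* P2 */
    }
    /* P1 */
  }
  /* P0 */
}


z declared in the same block as P0
z = 33


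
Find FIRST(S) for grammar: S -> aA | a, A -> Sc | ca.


Per alternative of S: FIRST(aA) = {a}; FIRST(a) = {a}
FIRST(S) = {a}


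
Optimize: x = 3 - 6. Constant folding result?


3 - 6 = -3 at compile time
Optimized: x = -3


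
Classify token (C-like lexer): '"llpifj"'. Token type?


Pattern: double-quoted sequence
Type: STRING_LITERAL


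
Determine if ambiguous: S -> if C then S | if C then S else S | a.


dangling else: 'if C then if C then a else a' parses two ways
Ambiguous


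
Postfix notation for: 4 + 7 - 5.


Left to right (same or higher precedence on left)
Postfix: 4 7 + 5 -


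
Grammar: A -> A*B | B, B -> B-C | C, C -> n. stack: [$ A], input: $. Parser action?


start symbol A on stack, input exhausted
Action: accept


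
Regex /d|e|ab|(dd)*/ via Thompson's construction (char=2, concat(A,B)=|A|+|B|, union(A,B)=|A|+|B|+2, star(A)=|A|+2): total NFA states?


Syntax tree has 6 char leaf(s), 3 union(s), 1 star(s)
chars contribute 6×2 = 12; each union adds +2; each star adds +2
Total: 12 + 6 + 2 = 20 states


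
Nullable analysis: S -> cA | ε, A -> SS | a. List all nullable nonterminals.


A nonterminal is nullable iff some alternative derives ε (directly, or every symbol in it is nullable)
Nullable: {A, S}


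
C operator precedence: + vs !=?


'+' is additive (level 9); '!=' is equality (level 6)
Higher level binds tighter
'+' has higher precedence than '!='


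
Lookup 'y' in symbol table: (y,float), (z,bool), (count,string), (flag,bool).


Lookup 'y' → type float


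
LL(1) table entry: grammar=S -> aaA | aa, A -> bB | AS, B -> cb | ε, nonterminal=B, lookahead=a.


For [B, a]: ε is nullable and 'a' ∈ FOLLOW(B)
Entry: B -> ε


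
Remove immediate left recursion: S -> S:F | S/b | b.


Left-recursive alternatives: S:F, S/b; non-recursive: b
Introduce S': S -> bS', S' -> :FS' | /bS' | ε


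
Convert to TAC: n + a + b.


Break into single-operator statements:
t1 = n + a
t2 = t1 + b


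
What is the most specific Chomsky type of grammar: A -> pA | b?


Right-linear: every RHS is a terminal or a terminal followed by one nonterminal
Classification: Type 3 (Regular)


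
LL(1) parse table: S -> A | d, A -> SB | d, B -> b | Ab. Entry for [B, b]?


For [B, b]: 'b' ∈ FIRST(b)
Entry: B -> b


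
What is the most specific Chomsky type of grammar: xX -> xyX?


LHS has context (more than one symbol) and |LHS| ≤ |RHS|
Classification: Type 1 (Context-Sensitive)


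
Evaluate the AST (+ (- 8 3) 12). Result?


Evaluate inner: (- 8 3) = 5
Evaluate root: (+ 5 12) = 17
Result: 17


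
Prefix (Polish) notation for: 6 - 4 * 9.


'*' binds tighter: tree is (- 6 (* 4 9))
Prefix: - 6 * 4 9


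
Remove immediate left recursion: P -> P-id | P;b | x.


Left-recursive alternatives: P-id, P;b; non-recursive: x
Introduce P': P -> xP', P' -> -idP' | ;bP' | ε


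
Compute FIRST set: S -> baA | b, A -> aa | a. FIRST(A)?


Per alternative of A: FIRST(aa) = {a}; FIRST(a) = {a}
FIRST(A) = {a}


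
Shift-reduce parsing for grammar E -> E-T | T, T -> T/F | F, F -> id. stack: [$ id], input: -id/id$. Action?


'id' on top is the handle for F -> id
Action: reduce (F -> id)


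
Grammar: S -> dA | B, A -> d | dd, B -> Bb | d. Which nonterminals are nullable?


A nonterminal is nullable iff some alternative derives ε (directly, or every symbol in it is nullable)
Nullable: {}


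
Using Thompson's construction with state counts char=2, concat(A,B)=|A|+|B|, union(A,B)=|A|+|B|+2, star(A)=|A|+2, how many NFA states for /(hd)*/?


Syntax tree has 2 char leaf(s), 0 union(s), 1 star(s)
chars contribute 2×2 = 4; each union adds +2; each star adds +2
Total: 4 + 0 + 2 = 6 states


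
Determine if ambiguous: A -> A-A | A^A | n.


'n-n^n' has two parse trees (no precedence encoded between - and ^)
Ambiguous


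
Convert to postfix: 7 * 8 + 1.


Left to right (same or higher precedence on left)
Postfix: 7 8 * 1 +


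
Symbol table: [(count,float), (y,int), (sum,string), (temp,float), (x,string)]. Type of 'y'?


Lookup 'y' → type int


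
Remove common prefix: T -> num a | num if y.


Common prefix: 'num'
Factored: T -> num T', T' -> a | if y


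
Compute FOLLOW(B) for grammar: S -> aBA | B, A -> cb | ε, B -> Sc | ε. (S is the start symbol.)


$ ∈ FOLLOW(S). For each A -> αBβ: add FIRST(β)\{ε} to FOLLOW(B); if β nullable, add FOLLOW(A).
FOLLOW(B) = {$, c}


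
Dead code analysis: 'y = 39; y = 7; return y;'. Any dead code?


first assignment to y is overwritten before any read
Dead: 'y = 39'


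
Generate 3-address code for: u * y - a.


Break into single-operator statements:
t1 = u * y
t2 = t1 - a


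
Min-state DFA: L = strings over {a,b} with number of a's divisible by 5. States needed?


Track (count of a) mod 5: states 0..4, accept at 0
Minimal DFA: 5 states


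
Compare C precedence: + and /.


'/' is multiplicative (level 10); '+' is additive (level 9)
Higher level binds tighter
'/' has higher precedence than '+'


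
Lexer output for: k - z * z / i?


Scan left to right, longest-match per lexeme
Tokens: ID(k), OP(-), ID(z), OP(*), ID(z), OP(/), ID(i)


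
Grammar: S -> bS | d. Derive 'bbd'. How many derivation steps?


Derivation: S => bS => bbS => bbd
Steps: 3


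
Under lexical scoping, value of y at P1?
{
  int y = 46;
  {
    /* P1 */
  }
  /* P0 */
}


P1's block does not declare y; resolves to the enclosing declaration at depth 0
y = 46


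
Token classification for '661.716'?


Pattern: digits with a decimal point
Type: FLOAT_LITERAL


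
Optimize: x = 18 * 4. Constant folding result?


18 * 4 = 72 at compile time
Optimized: x = 72


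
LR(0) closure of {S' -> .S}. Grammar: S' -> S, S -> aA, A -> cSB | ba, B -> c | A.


Start: S' -> .S
For each item with dot before a nonterminal B, add B -> .γ for every B-production
Closure: [S' -> .S, S -> .aA]


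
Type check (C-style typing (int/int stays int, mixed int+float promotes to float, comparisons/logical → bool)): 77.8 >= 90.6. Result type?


Operand types: float >= float
Rule: comparison yields bool
Result type: bool


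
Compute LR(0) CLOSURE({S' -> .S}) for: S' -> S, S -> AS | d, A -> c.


Start: S' -> .S
For each item with dot before a nonterminal B, add B -> .γ for every B-production
Closure: [S' -> .S, S -> .AS, S -> .d, A -> .c]


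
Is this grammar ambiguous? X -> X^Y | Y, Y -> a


precedence layered via separate nonterminal Y: deterministic
Unambiguous


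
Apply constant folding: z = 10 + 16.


10 + 16 = 26 at compile time
Optimized: z = 26


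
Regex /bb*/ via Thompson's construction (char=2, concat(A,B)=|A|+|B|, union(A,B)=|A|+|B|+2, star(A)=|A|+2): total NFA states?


Syntax tree has 2 char leaf(s), 0 union(s), 1 star(s)
chars contribute 2×2 = 4; each union adds +2; each star adds +2
Total: 4 + 0 + 2 = 6 states


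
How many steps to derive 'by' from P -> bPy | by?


Derivation: P => by
Steps: 1


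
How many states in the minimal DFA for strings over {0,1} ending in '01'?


Track the longest suffix of input matching a prefix of '01': 3 classes (prefixes of length 0..2)
Minimal DFA: 3 states


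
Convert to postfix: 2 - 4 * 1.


* has higher precedence, evaluate 4*1 first
Postfix: 2 4 1 * -


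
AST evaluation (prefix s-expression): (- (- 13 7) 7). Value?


Evaluate inner: (- 13 7) = 6
Evaluate root: (- 6 7) = -1
Result: -1


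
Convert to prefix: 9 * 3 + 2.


left-to-right (same/higher precedence on left): tree is (+ (* 9 3) 2)
Prefix: + * 9 3 2


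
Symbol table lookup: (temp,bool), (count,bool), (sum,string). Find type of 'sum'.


Lookup 'sum' → type string


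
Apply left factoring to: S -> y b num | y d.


Common prefix: 'y'
Factored: S -> y S', S' -> b num | d


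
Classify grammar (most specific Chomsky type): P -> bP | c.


Right-linear: every RHS is a terminal or a terminal followed by one nonterminal
Classification: Type 3 (Regular)


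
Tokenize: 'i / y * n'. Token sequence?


Scan left to right, longest-match per lexeme
Tokens: ID(i), OP(/), ID(y), OP(*), ID(n)


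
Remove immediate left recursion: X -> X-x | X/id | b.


Left-recursive alternatives: X-x, X/id; non-recursive: b
Introduce X': X -> bX', X' -> -xX' | /idX' | ε


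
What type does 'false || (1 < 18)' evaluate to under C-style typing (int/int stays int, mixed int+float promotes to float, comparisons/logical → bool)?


Operand types: bool || bool
Rule: logical operators take bool operands and yield bool
Result type: bool


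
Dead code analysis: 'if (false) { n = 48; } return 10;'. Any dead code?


condition is constant false, so the whole block is unreachable
Dead: 'if (false) { n = 48; }'


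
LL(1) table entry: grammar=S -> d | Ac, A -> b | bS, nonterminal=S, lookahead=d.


For [S, d]: 'd' ∈ FIRST(d)
Entry: S -> d


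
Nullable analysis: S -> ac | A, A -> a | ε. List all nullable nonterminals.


A nonterminal is nullable iff some alternative derives ε (directly, or every symbol in it is nullable)
Nullable: {A, S}


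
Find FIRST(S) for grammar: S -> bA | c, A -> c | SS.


Per alternative of S: FIRST(bA) = {b}; FIRST(c) = {c}
FIRST(S) = {b, c}


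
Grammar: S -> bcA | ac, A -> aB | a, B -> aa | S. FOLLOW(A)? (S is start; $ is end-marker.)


$ ∈ FOLLOW(S). For each A -> αBβ: add FIRST(β)\{ε} to FOLLOW(B); if β nullable, add FOLLOW(A).
FOLLOW(A) = {$}


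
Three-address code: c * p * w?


Break into single-operator statements:
t1 = c * p
t2 = t1 * w


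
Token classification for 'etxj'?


Pattern: letter/underscore followed by alphanumerics, not a keyword
Type: IDENTIFIER


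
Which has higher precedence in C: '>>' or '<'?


'>>' is shift (level 8); '<' is relational (level 7)
Higher level binds tighter
'>>' has higher precedence than '<'


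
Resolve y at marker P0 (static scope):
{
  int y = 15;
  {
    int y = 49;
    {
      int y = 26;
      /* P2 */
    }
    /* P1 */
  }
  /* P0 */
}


y declared in the same block as P0
y = 15


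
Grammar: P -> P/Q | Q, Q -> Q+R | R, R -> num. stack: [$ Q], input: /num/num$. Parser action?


lookahead ∉ {+} so Q won't extend; reduce P -> Q
Action: reduce (P -> Q)


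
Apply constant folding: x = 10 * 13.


10 * 13 = 130 at compile time
Optimized: x = 130


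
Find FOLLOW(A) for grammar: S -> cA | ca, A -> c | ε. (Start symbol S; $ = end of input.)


$ ∈ FOLLOW(S). For each A -> αBβ: add FIRST(β)\{ε} to FOLLOW(B); if β nullable, add FOLLOW(A).
FOLLOW(A) = {$}


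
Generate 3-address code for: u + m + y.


Break into single-operator statements:
t1 = u + m
t2 = t1 + y


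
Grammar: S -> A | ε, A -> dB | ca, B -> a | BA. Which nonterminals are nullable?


A nonterminal is nullable iff some alternative derives ε (directly, or every symbol in it is nullable)
Nullable: {S}


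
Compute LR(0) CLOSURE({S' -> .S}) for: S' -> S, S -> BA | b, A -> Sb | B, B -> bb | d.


Start: S' -> .S
For each item with dot before a nonterminal B, add B -> .γ for every B-production
Closure: [S' -> .S, S -> .BA, S -> .b, B -> .bb, B -> .d]


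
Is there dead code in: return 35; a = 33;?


statement follows a return and is unreachable
Dead: 'a = 33'


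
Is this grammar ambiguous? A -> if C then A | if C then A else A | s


dangling else: 'if C then if C then s else s' parses two ways
Ambiguous


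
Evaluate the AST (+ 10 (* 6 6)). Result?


Evaluate inner: (* 6 6) = 36
Evaluate root: (+ 10 36) = 46
Result: 46


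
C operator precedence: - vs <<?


'-' is additive (level 9); '<<' is shift (level 8)
Higher level binds tighter
'-' has higher precedence than '<<'


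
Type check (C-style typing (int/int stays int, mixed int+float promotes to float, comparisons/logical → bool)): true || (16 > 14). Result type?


Operand types: bool || bool
Rule: logical operators take bool operands and yield bool
Result type: bool


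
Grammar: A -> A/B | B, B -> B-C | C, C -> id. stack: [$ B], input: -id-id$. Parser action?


shift '-' to continue B -> B-C
Action: shift


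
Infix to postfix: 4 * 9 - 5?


Left to right (same or higher precedence on left)
Postfix: 4 9 * 5 -


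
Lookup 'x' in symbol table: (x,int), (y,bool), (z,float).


Lookup 'x' → type int


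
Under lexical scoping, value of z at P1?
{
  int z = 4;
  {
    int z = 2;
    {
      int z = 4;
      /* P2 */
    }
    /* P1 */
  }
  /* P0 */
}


z declared in the same block as P1
z = 2


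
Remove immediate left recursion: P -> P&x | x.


Left-recursive alternatives: P&x; non-recursive: x
Introduce P': P -> xP', P' -> &xP' | ε


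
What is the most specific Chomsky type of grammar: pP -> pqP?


LHS has context (more than one symbol) and |LHS| ≤ |RHS|
Classification: Type 1 (Context-Sensitive)


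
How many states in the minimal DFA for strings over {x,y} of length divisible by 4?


Track length mod 4: states 0..3, accept at 0
Minimal DFA: 4 states


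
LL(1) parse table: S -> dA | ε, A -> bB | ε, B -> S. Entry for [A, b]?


For [A, b]: 'b' ∈ FIRST(bB)
Entry: A -> bB


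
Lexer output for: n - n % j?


Scan left to right, longest-match per lexeme
Tokens: ID(n), OP(-), ID(n), OP(%), ID(j)


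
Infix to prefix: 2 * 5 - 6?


left-to-right (same/higher precedence on left): tree is (- (* 2 5) 6)
Prefix: - * 2 5 6


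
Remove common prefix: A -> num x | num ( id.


Common prefix: 'num'
Factored: A -> num A', A' -> x | ( id


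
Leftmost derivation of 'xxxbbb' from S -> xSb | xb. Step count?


Derivation: S => xSb => xxSbb => xxxbbb
Steps: 3


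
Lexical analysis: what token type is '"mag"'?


Pattern: double-quoted sequence
Type: STRING_LITERAL


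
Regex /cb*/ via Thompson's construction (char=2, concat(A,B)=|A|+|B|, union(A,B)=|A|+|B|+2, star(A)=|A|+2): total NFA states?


Syntax tree has 2 char leaf(s), 0 union(s), 1 star(s)
chars contribute 2×2 = 4; each union adds +2; each star adds +2
Total: 4 + 0 + 2 = 6 states


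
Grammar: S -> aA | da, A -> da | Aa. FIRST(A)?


Per alternative of A: FIRST(da) = {d}; FIRST(Aa) = {d}
FIRST(A) = {d}


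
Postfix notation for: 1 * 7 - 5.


Left to right (same or higher precedence on left)
Postfix: 1 7 * 5 -


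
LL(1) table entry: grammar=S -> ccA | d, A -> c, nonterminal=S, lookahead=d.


For [S, d]: 'd' ∈ FIRST(d)
Entry: S -> d


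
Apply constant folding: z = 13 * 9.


13 * 9 = 117 at compile time
Optimized: z = 117


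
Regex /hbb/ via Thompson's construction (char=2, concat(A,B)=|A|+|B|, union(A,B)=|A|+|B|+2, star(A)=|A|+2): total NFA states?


Syntax tree has 3 char leaf(s), 0 union(s), 0 star(s)
chars contribute 3×2 = 6; each union adds +2; each star adds +2
Total: 6 + 0 + 0 = 6 states


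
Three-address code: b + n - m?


Break into single-operator statements:
t1 = b + n
t2 = t1 - m


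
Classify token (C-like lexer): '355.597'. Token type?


Pattern: digits with a decimal point
Type: FLOAT_LITERAL


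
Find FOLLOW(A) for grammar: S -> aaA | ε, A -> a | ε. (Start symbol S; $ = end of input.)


$ ∈ FOLLOW(S). For each A -> αBβ: add FIRST(β)\{ε} to FOLLOW(B); if β nullable, add FOLLOW(A).
FOLLOW(A) = {$}


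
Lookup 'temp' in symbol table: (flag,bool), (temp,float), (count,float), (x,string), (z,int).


Lookup 'temp' → type float


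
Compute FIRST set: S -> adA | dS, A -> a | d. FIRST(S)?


Per alternative of S: FIRST(adA) = {a}; FIRST(dS) = {d}
FIRST(S) = {a, d}


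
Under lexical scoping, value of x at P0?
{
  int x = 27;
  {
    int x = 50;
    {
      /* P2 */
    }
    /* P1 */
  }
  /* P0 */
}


x declared in the same block as P0
x = 27


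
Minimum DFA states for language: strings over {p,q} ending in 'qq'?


Track the longest suffix of input matching a prefix of 'qq': 3 classes (prefixes of length 0..2)
Minimal DFA: 3 states


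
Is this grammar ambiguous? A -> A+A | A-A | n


'n+n-n' has two parse trees (no precedence encoded between + and -)
Ambiguous


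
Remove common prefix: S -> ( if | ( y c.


Common prefix: '('
Factored: S -> ( S', S' -> if | y c


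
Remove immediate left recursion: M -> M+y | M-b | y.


Left-recursive alternatives: M+y, M-b; non-recursive: y
Introduce M': M -> yM', M' -> +yM' | -bM' | ε


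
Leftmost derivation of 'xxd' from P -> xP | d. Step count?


Derivation: P => xP => xxP => xxd
Steps: 3


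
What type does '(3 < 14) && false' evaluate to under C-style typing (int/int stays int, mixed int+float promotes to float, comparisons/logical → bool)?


Operand types: bool && bool
Rule: logical operators take bool operands and yield bool
Result type: bool


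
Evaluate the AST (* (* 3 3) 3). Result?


Evaluate inner: (* 3 3) = 9
Evaluate root: (* 9 3) = 27
Result: 27


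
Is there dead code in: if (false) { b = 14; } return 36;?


condition is constant false, so the whole block is unreachable
Dead: 'if (false) { b = 14; }'


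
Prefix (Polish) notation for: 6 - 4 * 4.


'*' binds tighter: tree is (- 6 (* 4 4))
Prefix: - 6 * 4 4


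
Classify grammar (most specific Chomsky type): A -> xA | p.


Right-linear: every RHS is a terminal or a terminal followed by one nonterminal
Classification: Type 3 (Regular)


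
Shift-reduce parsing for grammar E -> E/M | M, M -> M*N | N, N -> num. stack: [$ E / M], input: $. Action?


handle 'E/M' on top; lookahead ∈ FOLLOW(E) = {/, $}
Action: reduce (E -> E/M)


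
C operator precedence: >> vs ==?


'>>' is shift (level 8); '==' is equality (level 6)
Higher level binds tighter
'>>' has higher precedence than '=='


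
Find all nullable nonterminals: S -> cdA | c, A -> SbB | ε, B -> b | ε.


A nonterminal is nullable iff some alternative derives ε (directly, or every symbol in it is nullable)
Nullable: {A, B}


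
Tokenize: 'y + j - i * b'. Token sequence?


Scan left to right, longest-match per lexeme
Tokens: ID(y), OP(+), ID(j), OP(-), ID(i), OP(*), ID(b)


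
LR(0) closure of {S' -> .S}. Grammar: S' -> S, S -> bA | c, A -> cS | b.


Start: S' -> .S
For each item with dot before a nonterminal B, add B -> .γ for every B-production
Closure: [S' -> .S, S -> .bA, S -> .c]


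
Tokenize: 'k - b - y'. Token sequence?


Scan left to right, longest-match per lexeme
Tokens: ID(k), OP(-), ID(b), OP(-), ID(y)


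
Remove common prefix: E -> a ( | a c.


Common prefix: 'a'
Factored: E -> a E', E' -> ( | c


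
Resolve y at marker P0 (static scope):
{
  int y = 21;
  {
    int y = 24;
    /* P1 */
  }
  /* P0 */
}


y declared in the same block as P0
y = 21


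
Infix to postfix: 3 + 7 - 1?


Left to right (same or higher precedence on left)
Postfix: 3 7 + 1 -


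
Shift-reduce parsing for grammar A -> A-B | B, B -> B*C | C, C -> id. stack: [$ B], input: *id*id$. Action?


shift '*' to continue B -> B*C
Action: shift


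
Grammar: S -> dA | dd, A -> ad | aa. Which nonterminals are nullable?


A nonterminal is nullable iff some alternative derives ε (directly, or every symbol in it is nullable)
Nullable: {}


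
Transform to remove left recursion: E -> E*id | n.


Left-recursive alternatives: E*id; non-recursive: n
Introduce E': E -> nE', E' -> *idE' | ε


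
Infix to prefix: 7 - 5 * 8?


'*' binds tighter: tree is (- 7 (* 5 8))
Prefix: - 7 * 5 8


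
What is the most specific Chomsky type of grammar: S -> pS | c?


Right-linear: every RHS is a terminal or a terminal followed by one nonterminal
Classification: Type 3 (Regular)


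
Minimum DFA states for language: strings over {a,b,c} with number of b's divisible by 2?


Track (count of b) mod 2: states 0..1, accept at 0
Minimal DFA: 2 states


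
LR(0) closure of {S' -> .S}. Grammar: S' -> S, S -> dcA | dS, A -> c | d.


Start: S' -> .S
For each item with dot before a nonterminal B, add B -> .γ for every B-production
Closure: [S' -> .S, S -> .dcA, S -> .dS]


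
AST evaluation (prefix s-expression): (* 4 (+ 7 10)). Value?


Evaluate inner: (+ 7 10) = 17
Evaluate root: (* 4 17) = 68
Result: 68


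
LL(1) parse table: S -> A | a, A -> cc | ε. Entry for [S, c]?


For [S, c]: 'c' ∈ FIRST(A)
Entry: S -> A


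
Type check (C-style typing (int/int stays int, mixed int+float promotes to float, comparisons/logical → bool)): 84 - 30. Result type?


Operand types: int - int
Rule: mixed int/float promotes to float; int/int stays int
Result type: int


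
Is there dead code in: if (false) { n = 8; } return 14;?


condition is constant false, so the whole block is unreachable
Dead: 'if (false) { n = 8; }'


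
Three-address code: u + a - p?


Break into single-operator statements:
t1 = u + a
t2 = t1 - p


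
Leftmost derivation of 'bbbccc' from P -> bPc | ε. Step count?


Derivation: P => bPc => bbPcc => bbbPccc => bbbccc
Steps: 4


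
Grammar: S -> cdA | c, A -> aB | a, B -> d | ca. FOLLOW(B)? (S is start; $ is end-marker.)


$ ∈ FOLLOW(S). For each A -> αBβ: add FIRST(β)\{ε} to FOLLOW(B); if β nullable, add FOLLOW(A).
FOLLOW(B) = {$}


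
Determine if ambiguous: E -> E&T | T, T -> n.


precedence layered via separate nonterminal T: deterministic
Unambiguous


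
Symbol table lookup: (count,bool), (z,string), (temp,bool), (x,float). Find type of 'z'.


Lookup 'z' → type string
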